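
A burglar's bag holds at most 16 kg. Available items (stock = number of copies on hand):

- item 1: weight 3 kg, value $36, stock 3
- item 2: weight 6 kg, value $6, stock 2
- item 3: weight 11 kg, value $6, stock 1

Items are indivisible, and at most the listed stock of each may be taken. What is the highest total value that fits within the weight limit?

$114

Best selections within weight 16 and stock limits:
- 3×item 1 + 1×item 2: weight 15, value 114
- 3×item 1: weight 9, value 108
- 2×item 1 + 1×item 2: weight 12, value 78
- 2×item 1: weight 6, value 72
Best: $114.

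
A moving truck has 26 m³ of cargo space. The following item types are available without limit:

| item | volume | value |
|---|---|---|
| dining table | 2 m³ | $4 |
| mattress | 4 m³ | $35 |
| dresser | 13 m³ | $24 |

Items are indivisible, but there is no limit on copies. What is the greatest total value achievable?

Best value-per-unit is mattress at 35/4; filling with it alone gives 6×35 = 210.
Optimal mix: 1×dining table + 6×mattress → volume 26, value 214.

$214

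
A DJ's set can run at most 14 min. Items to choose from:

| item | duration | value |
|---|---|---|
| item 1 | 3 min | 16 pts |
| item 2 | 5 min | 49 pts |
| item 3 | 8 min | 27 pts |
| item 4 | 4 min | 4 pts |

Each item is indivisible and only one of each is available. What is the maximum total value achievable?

This is a 0/1 knapsack; check combinations near the capacity.
- item 2+item 3: duration 5+8=13, value 49+27=76
- item 1+item 2+item 4: duration 3+5+4=12, value 16+49+4=69
- item 1+item 2: duration 3+5=8, value 16+49=65
- item 2+item 4: duration 5+4=9, value 49+4=53
Best: 76 pts.

76 pts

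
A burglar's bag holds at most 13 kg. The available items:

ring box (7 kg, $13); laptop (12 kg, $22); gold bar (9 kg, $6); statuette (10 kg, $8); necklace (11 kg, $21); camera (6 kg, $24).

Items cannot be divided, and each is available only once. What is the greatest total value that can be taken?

Check high-value combinations within 13 kg:
- ring box+camera: weight 7+6=13, value 13+24=37
- camera: weight 6, value 24
- laptop: weight 12, value 22
- necklace: weight 11, value 21
- ring box: weight 7, value 13
Best: $37.

$37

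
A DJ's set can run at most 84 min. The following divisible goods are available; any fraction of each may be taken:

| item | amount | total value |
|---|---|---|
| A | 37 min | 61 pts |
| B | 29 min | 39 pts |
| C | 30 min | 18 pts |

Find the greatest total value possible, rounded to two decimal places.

110.80

Take in order of value per unit:
- A (61/37 per unit): all 37 → value 61, running total 61.00
- B (39/29 per unit): all 29 → value 39, running total 100.00
- C (18/30 per unit): 18 of 30 → value 18×18/30 = 10.8000, running total 110.80
Total 110.80.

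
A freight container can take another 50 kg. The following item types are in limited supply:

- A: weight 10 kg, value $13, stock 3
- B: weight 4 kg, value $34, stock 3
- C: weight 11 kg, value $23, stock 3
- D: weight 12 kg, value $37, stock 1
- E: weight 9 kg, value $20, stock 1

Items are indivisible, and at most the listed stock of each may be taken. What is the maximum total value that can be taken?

$185

Top feasible selections:
- 3×B + 2×C + 1×D: weight 46, value 185
- 3×B + 1×C + 1×D + 1×E: weight 44, value 182
- 1×A + 3×B + 1×C + 1×D: weight 45, value 175
- 1×A + 3×B + 1×D + 1×E: weight 43, value 172
Best: $185.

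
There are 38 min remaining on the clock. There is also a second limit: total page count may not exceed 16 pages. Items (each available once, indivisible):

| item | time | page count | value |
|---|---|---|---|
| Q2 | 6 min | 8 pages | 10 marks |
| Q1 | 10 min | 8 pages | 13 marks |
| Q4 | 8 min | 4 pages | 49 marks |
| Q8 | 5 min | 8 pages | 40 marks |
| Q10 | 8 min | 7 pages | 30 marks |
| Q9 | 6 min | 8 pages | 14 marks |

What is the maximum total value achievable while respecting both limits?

Feasible sets respecting both limits:
- Q4+Q8: time 13, page count 12, value 89
- Q4+Q10: time 16, page count 11, value 79
- Q8+Q10: time 13, page count 15, value 70
- Q4+Q9: time 14, page count 12, value 63
Best: 89 marks.

89 marks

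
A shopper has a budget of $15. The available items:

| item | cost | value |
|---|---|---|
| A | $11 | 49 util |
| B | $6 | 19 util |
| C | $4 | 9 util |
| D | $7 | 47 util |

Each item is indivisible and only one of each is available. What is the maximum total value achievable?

66 util

This is a 0/1 knapsack; check combinations near the capacity.
- B+D: cost 6+7=13, value 19+47=66
- A+C: cost 11+4=15, value 49+9=58
- C+D: cost 4+7=11, value 9+47=56
- A: cost 11, value 49
- D: cost 7, value 47
Best: 66 util.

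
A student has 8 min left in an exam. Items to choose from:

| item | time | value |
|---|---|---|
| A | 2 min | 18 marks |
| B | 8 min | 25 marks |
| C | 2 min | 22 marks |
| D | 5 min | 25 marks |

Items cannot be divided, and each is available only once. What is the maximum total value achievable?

This is a 0/1 knapsack; check combinations near the capacity.
- C+D: time 2+5=7, value 22+25=47
- A+D: time 2+5=7, value 18+25=43
- A+C: time 2+2=4, value 18+22=40
Best: 47 marks.

47 marks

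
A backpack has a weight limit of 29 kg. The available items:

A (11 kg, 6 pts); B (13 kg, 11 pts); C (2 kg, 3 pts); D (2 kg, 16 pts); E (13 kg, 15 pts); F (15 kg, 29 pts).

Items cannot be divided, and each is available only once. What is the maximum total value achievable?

This is a 0/1 knapsack; check combinations near the capacity.
- A+D+F: weight 11+2+15=28, value 6+16+29=51
- C+D+F: weight 2+2+15=19, value 3+16+29=48
- D+F: weight 2+15=17, value 16+29=45
- E+F: weight 13+15=28, value 15+29=44
Best: 51 pts.

51 pts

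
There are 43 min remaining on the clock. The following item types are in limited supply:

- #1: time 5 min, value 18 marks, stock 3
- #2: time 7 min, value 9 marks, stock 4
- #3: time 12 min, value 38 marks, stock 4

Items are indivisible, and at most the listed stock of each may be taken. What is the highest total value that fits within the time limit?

Top feasible selections:
- 1×#1 + 3×#3: time 41, value 132
- 3×#1 + 2×#3: time 39, value 130
Best: 132 marks.

132 marks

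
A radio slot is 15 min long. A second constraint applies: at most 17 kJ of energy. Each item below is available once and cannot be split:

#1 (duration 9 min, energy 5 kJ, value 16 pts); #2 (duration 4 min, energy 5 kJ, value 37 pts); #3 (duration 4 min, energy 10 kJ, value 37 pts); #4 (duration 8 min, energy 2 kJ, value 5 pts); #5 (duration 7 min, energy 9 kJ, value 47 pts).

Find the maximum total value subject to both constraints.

Feasible sets respecting both limits:
- #2+#5: duration 11, energy 14, value 84
- #2+#3: duration 8, energy 15, value 74
- #1+#2: duration 13, energy 10, value 53
Best: 84 pts.

84 pts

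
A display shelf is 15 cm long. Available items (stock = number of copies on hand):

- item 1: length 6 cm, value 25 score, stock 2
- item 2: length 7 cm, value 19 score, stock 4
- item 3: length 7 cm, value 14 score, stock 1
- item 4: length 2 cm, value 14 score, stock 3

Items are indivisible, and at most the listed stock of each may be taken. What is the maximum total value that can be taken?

Best selections within length 15 and stock limits:
- 1×item 1 + 3×item 4: length 12, value 67
- 2×item 1 + 1×item 4: length 14, value 64
- 1×item 2 + 3×item 4: length 13, value 61
Best: 67 score.

67 score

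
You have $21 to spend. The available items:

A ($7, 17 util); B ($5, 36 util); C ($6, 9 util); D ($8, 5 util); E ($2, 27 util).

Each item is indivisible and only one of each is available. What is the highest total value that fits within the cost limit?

89 util

This is a 0/1 knapsack; check combinations near the capacity.
- A+B+C+E: cost 7+5+6+2=20, value 17+36+9+27=89
- A+B+E: cost 7+5+2=14, value 17+36+27=80
- B+C+D+E: cost 5+6+8+2=21, value 36+9+5+27=77
Best: 89 util.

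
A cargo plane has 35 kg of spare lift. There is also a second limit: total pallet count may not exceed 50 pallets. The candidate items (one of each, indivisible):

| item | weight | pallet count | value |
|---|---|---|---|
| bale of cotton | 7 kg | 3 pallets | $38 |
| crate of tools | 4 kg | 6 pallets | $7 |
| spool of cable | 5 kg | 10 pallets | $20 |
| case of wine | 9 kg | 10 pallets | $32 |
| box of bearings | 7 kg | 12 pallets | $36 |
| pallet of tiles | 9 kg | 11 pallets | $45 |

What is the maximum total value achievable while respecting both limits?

$151

Feasible sets respecting both limits:
- bale of cotton+case of wine+box of bearings+pallet of tiles: weight 32, pallet count 36, value 151
- bale of cotton+crate of tools+spool of cable+box of bearings+pallet of tiles: weight 32, pallet count 42, value 146
- bale of cotton+crate of tools+spool of cable+case of wine+pallet of tiles: weight 34, pallet count 40, value 142
- crate of tools+spool of cable+case of wine+box of bearings+pallet of tiles: weight 34, pallet count 49, value 140
Best: $151.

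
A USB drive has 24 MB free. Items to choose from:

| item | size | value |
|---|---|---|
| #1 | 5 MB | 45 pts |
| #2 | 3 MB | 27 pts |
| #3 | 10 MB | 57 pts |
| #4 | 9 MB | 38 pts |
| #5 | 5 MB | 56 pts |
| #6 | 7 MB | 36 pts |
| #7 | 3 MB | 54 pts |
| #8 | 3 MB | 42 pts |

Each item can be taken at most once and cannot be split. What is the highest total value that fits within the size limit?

Check high-value combinations within 24 MB:
- #2+#3+#5+#7+#8: size 3+10+5+3+3=24, value 27+57+56+54+42=236
- #1+#5+#6+#7+#8: size 5+5+7+3+3=23, value 45+56+36+54+42=233
- #1+#2+#3+#7+#8: size 5+3+10+3+3=24, value 45+27+57+54+42=225
- #1+#2+#5+#7+#8: size 5+3+5+3+3=19, value 45+27+56+54+42=224
- #1+#2+#5+#6+#7: size 5+3+5+7+3=23, value 45+27+56+36+54=218
Best: 236 pts.

236 pts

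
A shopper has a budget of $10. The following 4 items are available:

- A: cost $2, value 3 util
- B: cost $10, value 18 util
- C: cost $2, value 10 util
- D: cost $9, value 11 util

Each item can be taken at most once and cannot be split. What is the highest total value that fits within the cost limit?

This is a 0/1 knapsack; check combinations near the capacity.
- B: cost 10, value 18
- A+C: cost 2+2=4, value 3+10=13
- D: cost 9, value 11
Best: 18 util.

18 util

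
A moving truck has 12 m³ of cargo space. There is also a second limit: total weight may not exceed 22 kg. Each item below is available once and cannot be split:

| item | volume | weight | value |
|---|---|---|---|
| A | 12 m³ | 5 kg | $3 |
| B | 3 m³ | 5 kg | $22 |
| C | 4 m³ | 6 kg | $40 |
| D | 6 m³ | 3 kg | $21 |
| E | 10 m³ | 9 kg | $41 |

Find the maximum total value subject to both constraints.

Feasible sets respecting both limits:
- B+C: volume 7, weight 11, value 62
- C+D: volume 10, weight 9, value 61
- B+D: volume 9, weight 8, value 43
Best: $62.

$62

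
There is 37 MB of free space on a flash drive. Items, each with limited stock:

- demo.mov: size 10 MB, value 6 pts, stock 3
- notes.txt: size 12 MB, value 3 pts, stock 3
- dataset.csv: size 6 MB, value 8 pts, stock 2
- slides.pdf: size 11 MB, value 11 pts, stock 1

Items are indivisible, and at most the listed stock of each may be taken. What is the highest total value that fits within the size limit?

33 pts

Top feasible selections:
- 1×demo.mov + 2×dataset.csv + 1×slides.pdf: size 33, value 33
- 2×demo.mov + 1×dataset.csv + 1×slides.pdf: size 37, value 31
- 1×notes.txt + 2×dataset.csv + 1×slides.pdf: size 35, value 30
Best: 33 pts.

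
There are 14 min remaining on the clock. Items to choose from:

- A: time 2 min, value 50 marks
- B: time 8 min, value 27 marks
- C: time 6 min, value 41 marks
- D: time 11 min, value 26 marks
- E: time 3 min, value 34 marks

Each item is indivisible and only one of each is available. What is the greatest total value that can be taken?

Check high-value combinations within 14 min:
- A+C+E: time 2+6+3=11, value 50+41+34=125
- A+B+E: time 2+8+3=13, value 50+27+34=111
- A+C: time 2+6=8, value 50+41=91
- A+E: time 2+3=5, value 50+34=84
- A+B: time 2+8=10, value 50+27=77
Best: 125 marks.

125 marks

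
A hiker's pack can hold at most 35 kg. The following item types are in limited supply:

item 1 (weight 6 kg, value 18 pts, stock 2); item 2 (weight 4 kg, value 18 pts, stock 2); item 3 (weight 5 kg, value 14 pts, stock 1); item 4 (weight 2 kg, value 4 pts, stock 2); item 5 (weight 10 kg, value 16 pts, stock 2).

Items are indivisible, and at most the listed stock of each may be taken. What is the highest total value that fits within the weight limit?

Top feasible selections:
- 2×item 1 + 2×item 2 + 1×item 3 + 1×item 5: weight 35, value 102
- 2×item 1 + 2×item 2 + 2×item 4 + 1×item 5: weight 34, value 96
- 2×item 1 + 2×item 2 + 1×item 3 + 2×item 4: weight 29, value 94
- 2×item 1 + 2×item 2 + 1×item 4 + 1×item 5: weight 32, value 92
Best: 102 pts.

102 pts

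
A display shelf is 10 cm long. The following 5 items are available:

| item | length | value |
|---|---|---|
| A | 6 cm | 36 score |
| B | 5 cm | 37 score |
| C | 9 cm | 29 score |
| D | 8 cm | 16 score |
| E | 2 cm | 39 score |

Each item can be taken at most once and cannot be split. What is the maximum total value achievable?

76 score

Check high-value combinations within 10 cm:
- B+E: length 5+2=7, value 37+39=76
- A+E: length 6+2=8, value 36+39=75
- D+E: length 8+2=10, value 16+39=55
Best: 76 score.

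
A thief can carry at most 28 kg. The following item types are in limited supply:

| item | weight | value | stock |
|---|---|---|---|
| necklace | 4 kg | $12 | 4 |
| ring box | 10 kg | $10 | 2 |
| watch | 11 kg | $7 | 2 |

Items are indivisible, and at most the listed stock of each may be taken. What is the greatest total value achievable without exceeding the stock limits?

$58

Best selections within weight 28 and stock limits:
- 4×necklace + 1×ring box: weight 26, value 58
- 4×necklace + 1×watch: weight 27, value 55
- 4×necklace: weight 16, value 48
- 3×necklace + 1×ring box: weight 22, value 46
Best: $58.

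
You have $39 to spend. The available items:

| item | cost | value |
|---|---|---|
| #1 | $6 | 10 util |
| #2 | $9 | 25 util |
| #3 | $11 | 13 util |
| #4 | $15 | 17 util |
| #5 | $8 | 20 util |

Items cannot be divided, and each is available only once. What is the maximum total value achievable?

Check high-value combinations within $39:
- #1+#2+#4+#5: cost 6+9+15+8=38, value 10+25+17+20=72
- #1+#2+#3+#5: cost 6+9+11+8=34, value 10+25+13+20=68
- #2+#4+#5: cost 9+15+8=32, value 25+17+20=62
Best: 72 util.

72 util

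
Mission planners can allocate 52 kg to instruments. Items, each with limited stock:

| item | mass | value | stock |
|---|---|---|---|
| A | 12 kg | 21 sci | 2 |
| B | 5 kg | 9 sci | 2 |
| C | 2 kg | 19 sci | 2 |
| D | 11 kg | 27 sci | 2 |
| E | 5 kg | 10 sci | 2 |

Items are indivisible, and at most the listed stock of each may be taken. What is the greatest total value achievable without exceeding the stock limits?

134 sci

Best selections within mass 52 and stock limits:
- 2×A + 2×C + 2×D: mass 50, value 134
- 1×A + 2×C + 2×D + 2×E: mass 48, value 133
- 1×A + 1×B + 2×C + 2×D + 1×E: mass 48, value 132
Best: 134 sci.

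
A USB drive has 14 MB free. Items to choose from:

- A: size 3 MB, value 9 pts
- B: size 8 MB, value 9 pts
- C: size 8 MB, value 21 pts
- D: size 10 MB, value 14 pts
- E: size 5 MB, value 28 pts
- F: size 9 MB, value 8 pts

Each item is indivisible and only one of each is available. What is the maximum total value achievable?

49 pts

Check high-value combinations within 14 MB:
- C+E: size 8+5=13, value 21+28=49
- A+E: size 3+5=8, value 9+28=37
- B+E: size 8+5=13, value 9+28=37
- E+F: size 5+9=14, value 28+8=36
Best: 49 pts.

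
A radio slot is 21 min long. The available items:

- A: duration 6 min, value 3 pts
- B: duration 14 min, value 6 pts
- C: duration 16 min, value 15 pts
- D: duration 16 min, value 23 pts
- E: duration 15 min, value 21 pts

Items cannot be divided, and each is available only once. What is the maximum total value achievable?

Check high-value combinations within 21 min:
- A+E: duration 6+15=21, value 3+21=24
- D: duration 16, value 23
- E: duration 15, value 21
- C: duration 16, value 15
- A+B: duration 6+14=20, value 3+6=9
Best: 24 pts.

24 pts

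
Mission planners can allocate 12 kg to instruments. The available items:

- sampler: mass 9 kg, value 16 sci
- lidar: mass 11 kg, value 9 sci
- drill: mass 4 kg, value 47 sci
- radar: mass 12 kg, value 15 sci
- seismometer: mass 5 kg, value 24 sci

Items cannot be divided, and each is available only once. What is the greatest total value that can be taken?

71 sci

This is a 0/1 knapsack; check combinations near the capacity.
- drill+seismometer: mass 4+5=9, value 47+24=71
- drill: mass 4, value 47
- seismometer: mass 5, value 24
- sampler: mass 9, value 16
- radar: mass 12, value 15
Best: 71 sci.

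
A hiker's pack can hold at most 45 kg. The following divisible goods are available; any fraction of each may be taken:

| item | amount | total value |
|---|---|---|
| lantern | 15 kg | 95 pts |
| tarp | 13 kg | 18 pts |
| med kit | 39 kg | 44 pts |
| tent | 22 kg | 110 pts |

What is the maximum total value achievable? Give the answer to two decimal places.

216.08

Take in order of value per unit:
- lantern (95/15 per unit): all 15 → value 95, running total 95.00
- tent (110/22 per unit): all 22 → value 110, running total 205.00
- tarp (18/13 per unit): 8 of 13 → value 8×18/13 = 11.0769, running total 216.08
Total 216.08.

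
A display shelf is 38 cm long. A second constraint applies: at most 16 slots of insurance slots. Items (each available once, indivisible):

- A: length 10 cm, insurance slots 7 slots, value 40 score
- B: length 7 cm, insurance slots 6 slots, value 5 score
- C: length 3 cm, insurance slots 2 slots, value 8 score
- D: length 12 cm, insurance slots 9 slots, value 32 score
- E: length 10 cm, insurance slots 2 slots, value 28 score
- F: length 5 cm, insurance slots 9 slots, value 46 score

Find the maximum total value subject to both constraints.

Feasible sets respecting both limits:
- A+F: length 15, insurance slots 16, value 86
- C+E+F: length 18, insurance slots 13, value 82
- A+C+E: length 23, insurance slots 11, value 76
- E+F: length 15, insurance slots 11, value 74
Best: 86 score.

86 score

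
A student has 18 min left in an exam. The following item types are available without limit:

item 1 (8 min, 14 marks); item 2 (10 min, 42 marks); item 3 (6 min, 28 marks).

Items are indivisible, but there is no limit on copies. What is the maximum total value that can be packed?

Best value-per-unit is item 3 at 28/6, and filling with it alone uses time 3×6=18. No mix of the others beats 3×28 = 84.

84 marks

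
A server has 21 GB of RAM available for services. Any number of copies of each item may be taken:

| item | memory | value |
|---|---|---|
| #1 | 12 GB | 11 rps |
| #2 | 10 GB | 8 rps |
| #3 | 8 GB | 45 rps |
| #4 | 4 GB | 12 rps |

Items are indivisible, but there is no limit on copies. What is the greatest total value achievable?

102 rps

Best value-per-unit is #3 at 45/8; filling with it alone gives 2×45 = 90.
Optimal mix: 2×#3 + 1×#4 → memory 20, value 102.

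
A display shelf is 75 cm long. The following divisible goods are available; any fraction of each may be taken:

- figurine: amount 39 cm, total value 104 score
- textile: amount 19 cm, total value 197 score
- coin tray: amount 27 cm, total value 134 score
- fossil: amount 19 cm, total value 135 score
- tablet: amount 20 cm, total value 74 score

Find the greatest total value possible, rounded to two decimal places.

Take in order of value per unit:
- textile (197/19 per unit): all 19 → value 197, running total 197.00
- fossil (135/19 per unit): all 19 → value 135, running total 332.00
- coin tray (134/27 per unit): all 27 → value 134, running total 466.00
- tablet (74/20 per unit): 10 of 20 → value 10×74/20 = 37.0000, running total 503.00
Total 503.00.

503.00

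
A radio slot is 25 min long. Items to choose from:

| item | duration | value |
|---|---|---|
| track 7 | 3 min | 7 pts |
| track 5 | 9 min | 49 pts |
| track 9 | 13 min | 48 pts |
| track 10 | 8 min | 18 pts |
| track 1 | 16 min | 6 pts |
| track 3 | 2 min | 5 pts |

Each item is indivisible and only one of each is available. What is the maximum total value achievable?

Check high-value combinations within 25 min:
- track 7+track 5+track 9: duration 3+9+13=25, value 7+49+48=104
- track 5+track 9+track 3: duration 9+13+2=24, value 49+48+5=102
- track 5+track 9: duration 9+13=22, value 49+48=97
- track 7+track 5+track 10+track 3: duration 3+9+8+2=22, value 7+49+18+5=79
Best: 104 pts.

104 pts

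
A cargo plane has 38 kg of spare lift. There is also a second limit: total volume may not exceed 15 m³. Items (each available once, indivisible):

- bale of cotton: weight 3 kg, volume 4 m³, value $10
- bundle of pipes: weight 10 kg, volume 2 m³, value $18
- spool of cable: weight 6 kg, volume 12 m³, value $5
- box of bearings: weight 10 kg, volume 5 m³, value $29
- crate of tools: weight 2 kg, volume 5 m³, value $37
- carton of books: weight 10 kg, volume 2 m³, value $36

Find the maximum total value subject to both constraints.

$120

Feasible sets respecting both limits:
- bundle of pipes+box of bearings+crate of tools+carton of books: weight 32, volume 14, value 120
- box of bearings+crate of tools+carton of books: weight 22, volume 12, value 102
- bale of cotton+bundle of pipes+crate of tools+carton of books: weight 25, volume 13, value 101
Best: $120.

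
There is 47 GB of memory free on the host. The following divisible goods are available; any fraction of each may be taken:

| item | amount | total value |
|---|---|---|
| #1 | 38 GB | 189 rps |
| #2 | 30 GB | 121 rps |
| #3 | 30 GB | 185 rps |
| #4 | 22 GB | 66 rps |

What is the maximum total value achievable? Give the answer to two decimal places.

Take in order of value per unit:
- #3 (185/30 per unit): all 30 → value 185, running total 185.00
- #1 (189/38 per unit): 17 of 38 → value 17×189/38 = 84.5526, running total 269.55
Total 269.55.

269.55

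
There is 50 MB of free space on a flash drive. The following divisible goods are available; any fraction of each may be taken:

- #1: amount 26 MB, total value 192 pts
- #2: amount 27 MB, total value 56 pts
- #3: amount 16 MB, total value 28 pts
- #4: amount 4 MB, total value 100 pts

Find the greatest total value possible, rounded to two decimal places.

Take in order of value per unit:
- #4 (100/4 per unit): all 4 → value 100, running total 100.00
- #1 (192/26 per unit): all 26 → value 192, running total 292.00
- #2 (56/27 per unit): 20 of 27 → value 20×56/27 = 41.4815, running total 333.48
Total 333.48.

333.48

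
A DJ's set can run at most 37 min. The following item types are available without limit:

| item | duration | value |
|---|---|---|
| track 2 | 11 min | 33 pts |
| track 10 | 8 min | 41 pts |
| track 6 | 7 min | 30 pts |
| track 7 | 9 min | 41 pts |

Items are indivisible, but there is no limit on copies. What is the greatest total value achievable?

172 pts

Best value-per-unit is track 10 at 41/8; filling with it alone gives 4×41 = 164.
Optimal mix: 2×track 10 + 3×track 6 → duration 37, value 172.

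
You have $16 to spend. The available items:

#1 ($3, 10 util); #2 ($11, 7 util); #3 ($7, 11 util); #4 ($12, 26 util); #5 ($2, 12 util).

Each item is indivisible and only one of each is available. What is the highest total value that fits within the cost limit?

This is a 0/1 knapsack; check combinations near the capacity.
- #4+#5: cost 12+2=14, value 26+12=38
- #1+#4: cost 3+12=15, value 10+26=36
- #1+#3+#5: cost 3+7+2=12, value 10+11+12=33
Best: 38 util.

38 util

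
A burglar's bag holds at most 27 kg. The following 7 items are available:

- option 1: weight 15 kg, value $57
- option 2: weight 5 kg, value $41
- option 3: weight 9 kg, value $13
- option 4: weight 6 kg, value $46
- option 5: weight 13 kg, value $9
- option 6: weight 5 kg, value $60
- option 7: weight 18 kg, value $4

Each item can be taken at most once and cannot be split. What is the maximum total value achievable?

This is a 0/1 knapsack; check combinations near the capacity.
- option 1+option 4+option 6: weight 15+6+5=26, value 57+46+60=163
- option 2+option 3+option 4+option 6: weight 5+9+6+5=25, value 41+13+46+60=160
- option 1+option 2+option 6: weight 15+5+5=25, value 57+41+60=158
- option 2+option 4+option 6: weight 5+6+5=16, value 41+46+60=147
Best: $163.

$163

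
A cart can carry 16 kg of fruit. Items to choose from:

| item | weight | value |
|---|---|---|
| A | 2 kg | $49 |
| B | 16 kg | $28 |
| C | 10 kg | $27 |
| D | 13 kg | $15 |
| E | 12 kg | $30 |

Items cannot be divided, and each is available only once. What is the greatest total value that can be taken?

Check high-value combinations within 16 kg:
- A+E: weight 2+12=14, value 49+30=79
- A+C: weight 2+10=12, value 49+27=76
- A+D: weight 2+13=15, value 49+15=64
Best: $79.

$79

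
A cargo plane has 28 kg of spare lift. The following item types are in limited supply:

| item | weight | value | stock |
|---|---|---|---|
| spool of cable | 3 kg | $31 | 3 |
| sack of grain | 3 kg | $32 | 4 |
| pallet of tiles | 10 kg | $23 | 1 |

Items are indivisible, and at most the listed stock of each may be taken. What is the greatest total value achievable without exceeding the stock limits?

$221

Best selections within weight 28 and stock limits:
- 3×spool of cable + 4×sack of grain: weight 21, value 221
- 2×spool of cable + 4×sack of grain + 1×pallet of tiles: weight 28, value 213
- 3×spool of cable + 3×sack of grain + 1×pallet of tiles: weight 28, value 212
- 2×spool of cable + 4×sack of grain: weight 18, value 190
Best: $221.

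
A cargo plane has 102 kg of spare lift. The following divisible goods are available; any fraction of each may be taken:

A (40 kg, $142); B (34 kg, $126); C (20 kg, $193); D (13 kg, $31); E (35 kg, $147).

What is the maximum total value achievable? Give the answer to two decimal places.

512.15

Take in order of value per unit:
- C (193/20 per unit): all 20 → value 193, running total 193.00
- E (147/35 per unit): all 35 → value 147, running total 340.00
- B (126/34 per unit): all 34 → value 126, running total 466.00
- A (142/40 per unit): 13 of 40 → value 13×142/40 = 46.1500, running total 512.15
Total 512.15.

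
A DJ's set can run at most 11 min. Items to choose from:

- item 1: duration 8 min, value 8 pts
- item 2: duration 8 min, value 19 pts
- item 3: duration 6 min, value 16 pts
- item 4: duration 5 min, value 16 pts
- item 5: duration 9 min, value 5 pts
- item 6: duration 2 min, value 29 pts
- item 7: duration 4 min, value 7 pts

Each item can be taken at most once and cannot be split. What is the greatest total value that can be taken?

52 pts

Check high-value combinations within 11 min:
- item 4+item 6+item 7: duration 5+2+4=11, value 16+29+7=52
- item 2+item 6: duration 8+2=10, value 19+29=48
- item 4+item 6: duration 5+2=7, value 16+29=45
- item 3+item 6: duration 6+2=8, value 16+29=45
- item 1+item 6: duration 8+2=10, value 8+29=37
Best: 52 pts.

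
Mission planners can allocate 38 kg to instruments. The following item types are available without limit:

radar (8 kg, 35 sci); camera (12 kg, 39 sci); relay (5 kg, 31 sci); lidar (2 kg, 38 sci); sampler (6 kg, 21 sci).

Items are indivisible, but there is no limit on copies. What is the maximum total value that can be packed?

Best value-per-unit is lidar at 38/2, and filling with it alone uses mass 19×2=38. No mix of the others beats 19×38 = 722.

722 sci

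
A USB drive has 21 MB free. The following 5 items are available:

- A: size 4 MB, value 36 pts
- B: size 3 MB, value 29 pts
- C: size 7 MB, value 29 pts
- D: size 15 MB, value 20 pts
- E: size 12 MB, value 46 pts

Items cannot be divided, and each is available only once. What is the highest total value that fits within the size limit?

This is a 0/1 knapsack; check combinations near the capacity.
- A+B+E: size 4+3+12=19, value 36+29+46=111
- A+B+C: size 4+3+7=14, value 36+29+29=94
- A+E: size 4+12=16, value 36+46=82
- B+E: size 3+12=15, value 29+46=75
- C+E: size 7+12=19, value 29+46=75
Best: 111 pts.

111 pts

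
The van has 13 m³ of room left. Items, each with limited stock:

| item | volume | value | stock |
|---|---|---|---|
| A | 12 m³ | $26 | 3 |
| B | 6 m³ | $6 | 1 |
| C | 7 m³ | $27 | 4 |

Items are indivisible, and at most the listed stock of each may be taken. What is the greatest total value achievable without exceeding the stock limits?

Top feasible selections:
- 1×B + 1×C: volume 13, value 33
- 1×C: volume 7, value 27
- 1×A: volume 12, value 26
Best: $33.

$33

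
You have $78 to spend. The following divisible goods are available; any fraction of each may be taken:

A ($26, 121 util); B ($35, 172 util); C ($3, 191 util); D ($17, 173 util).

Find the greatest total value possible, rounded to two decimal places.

Take in order of value per unit:
- C (191/3 per unit): all 3 → value 191, running total 191.00
- D (173/17 per unit): all 17 → value 173, running total 364.00
- B (172/35 per unit): all 35 → value 172, running total 536.00
- A (121/26 per unit): 23 of 26 → value 23×121/26 = 107.0385, running total 643.04
Total 643.04.

643.04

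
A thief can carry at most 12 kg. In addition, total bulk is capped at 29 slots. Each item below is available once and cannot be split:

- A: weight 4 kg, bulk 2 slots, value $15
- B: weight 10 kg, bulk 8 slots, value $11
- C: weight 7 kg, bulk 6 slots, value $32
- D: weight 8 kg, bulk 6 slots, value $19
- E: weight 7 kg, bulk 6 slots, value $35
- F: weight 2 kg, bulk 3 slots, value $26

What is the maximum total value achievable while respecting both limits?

$61

Feasible sets respecting both limits:
- E+F: weight 9, bulk 9, value 61
- C+F: weight 9, bulk 9, value 58
- A+E: weight 11, bulk 8, value 50
- A+C: weight 11, bulk 8, value 47
Best: $61.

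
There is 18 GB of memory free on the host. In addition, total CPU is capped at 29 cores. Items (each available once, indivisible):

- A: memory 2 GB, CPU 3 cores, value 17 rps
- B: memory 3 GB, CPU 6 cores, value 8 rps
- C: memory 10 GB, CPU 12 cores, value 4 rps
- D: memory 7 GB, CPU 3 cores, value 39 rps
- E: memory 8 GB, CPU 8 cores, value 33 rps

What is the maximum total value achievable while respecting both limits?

89 rps

Feasible sets respecting both limits:
- A+D+E: memory 17, CPU 14, value 89
- B+D+E: memory 18, CPU 17, value 80
- D+E: memory 15, CPU 11, value 72
Best: 89 rps.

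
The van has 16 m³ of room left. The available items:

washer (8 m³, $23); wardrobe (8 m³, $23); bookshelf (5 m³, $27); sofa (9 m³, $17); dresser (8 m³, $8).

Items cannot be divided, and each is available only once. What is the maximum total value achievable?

Check high-value combinations within 16 m³:
- washer+bookshelf: volume 8+5=13, value 23+27=50
- wardrobe+bookshelf: volume 8+5=13, value 23+27=50
- washer+wardrobe: volume 8+8=16, value 23+23=46
- bookshelf+sofa: volume 5+9=14, value 27+17=44
- bookshelf+dresser: volume 5+8=13, value 27+8=35
Best: $50.

$50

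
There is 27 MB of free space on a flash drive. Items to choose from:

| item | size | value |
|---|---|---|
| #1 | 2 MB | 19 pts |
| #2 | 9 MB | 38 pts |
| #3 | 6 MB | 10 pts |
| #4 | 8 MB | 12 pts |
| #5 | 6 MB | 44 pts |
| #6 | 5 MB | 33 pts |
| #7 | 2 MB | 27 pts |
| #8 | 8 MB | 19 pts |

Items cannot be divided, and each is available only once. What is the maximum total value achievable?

This is a 0/1 knapsack; check combinations near the capacity.
- #1+#2+#5+#6+#7: size 2+9+6+5+2=24, value 19+38+44+33+27=161
- #1+#2+#5+#7+#8: size 2+9+6+2+8=27, value 19+38+44+27+19=147
- #2+#5+#6+#7: size 9+6+5+2=22, value 38+44+33+27=142
- #1+#5+#6+#7+#8: size 2+6+5+2+8=23, value 19+44+33+27+19=142
- #1+#2+#4+#5+#7: size 2+9+8+6+2=27, value 19+38+12+44+27=140
Best: 161 pts.

161 pts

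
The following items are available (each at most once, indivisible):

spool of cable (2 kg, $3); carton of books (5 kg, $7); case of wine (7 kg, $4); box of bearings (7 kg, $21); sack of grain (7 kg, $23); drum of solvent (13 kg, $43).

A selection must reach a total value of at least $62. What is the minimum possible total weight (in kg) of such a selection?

20

Subsets with value ≥ 62, sorted by total weight:
- sack of grain+drum of solvent: weight 20, value 66
- box of bearings+drum of solvent: weight 20, value 64
Minimum weight: 20 kg.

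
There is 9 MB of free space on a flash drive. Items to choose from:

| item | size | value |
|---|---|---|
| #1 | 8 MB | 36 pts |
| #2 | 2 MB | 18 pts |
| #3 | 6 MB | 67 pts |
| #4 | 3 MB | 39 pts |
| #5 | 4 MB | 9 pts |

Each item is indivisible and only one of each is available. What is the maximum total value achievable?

Check high-value combinations within 9 MB:
- #3+#4: size 6+3=9, value 67+39=106
- #2+#3: size 2+6=8, value 18+67=85
- #3: size 6, value 67
- #2+#4+#5: size 2+3+4=9, value 18+39+9=66
- #2+#4: size 2+3=5, value 18+39=57
Best: 106 pts.

106 pts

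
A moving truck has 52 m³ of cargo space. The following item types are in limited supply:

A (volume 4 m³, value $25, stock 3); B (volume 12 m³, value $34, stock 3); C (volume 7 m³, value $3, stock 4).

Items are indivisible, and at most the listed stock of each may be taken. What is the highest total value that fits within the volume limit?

$177

Best selections within volume 52 and stock limits:
- 3×A + 3×B: volume 48, value 177
- 2×A + 3×B + 1×C: volume 51, value 155
- 2×A + 3×B: volume 44, value 152
- 3×A + 2×B + 2×C: volume 50, value 149
Best: $177.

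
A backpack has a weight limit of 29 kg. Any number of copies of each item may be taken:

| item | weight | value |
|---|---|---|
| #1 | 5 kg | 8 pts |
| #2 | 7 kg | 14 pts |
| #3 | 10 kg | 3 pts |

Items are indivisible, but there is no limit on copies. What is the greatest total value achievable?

Best value-per-unit is #2 at 14/7, and filling with it alone uses weight 4×7=28. No mix of the others beats 4×14 = 56.

56 pts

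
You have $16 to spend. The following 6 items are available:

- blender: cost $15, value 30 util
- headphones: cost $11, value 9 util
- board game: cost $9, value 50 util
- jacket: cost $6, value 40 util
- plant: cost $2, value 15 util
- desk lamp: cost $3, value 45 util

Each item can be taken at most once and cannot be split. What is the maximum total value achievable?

Check high-value combinations within $16:
- board game+plant+desk lamp: cost 9+2+3=14, value 50+15+45=110
- jacket+plant+desk lamp: cost 6+2+3=11, value 40+15+45=100
- board game+desk lamp: cost 9+3=12, value 50+45=95
- board game+jacket: cost 9+6=15, value 50+40=90
- jacket+desk lamp: cost 6+3=9, value 40+45=85
Best: 110 util.

110 util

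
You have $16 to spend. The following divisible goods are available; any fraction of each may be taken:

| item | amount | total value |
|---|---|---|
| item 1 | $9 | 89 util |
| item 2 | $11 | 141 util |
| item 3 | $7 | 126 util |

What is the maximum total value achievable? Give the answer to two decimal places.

Take in order of value per unit:
- item 3 (126/7 per unit): all 7 → value 126, running total 126.00
- item 2 (141/11 per unit): 9 of 11 → value 9×141/11 = 115.3636, running total 241.36
Total 241.36.

241.36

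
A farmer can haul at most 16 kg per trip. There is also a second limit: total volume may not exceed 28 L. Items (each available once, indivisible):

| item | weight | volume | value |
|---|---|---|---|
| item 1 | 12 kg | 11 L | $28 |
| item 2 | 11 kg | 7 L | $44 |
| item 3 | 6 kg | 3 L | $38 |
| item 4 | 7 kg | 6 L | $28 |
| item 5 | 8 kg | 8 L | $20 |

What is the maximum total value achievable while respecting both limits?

$66

Feasible sets respecting both limits:
- item 3+item 4: weight 13, volume 9, value 66
- item 3+item 5: weight 14, volume 11, value 58
- item 4+item 5: weight 15, volume 14, value 48
- item 2: weight 11, volume 7, value 44
Best: $66.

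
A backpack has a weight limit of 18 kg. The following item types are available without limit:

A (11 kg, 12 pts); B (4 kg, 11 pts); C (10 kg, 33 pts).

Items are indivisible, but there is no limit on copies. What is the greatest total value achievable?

Best value-per-unit is C at 33/10; filling with it alone gives 1×33 = 33.
Optimal mix: 2×B + 1×C → weight 18, value 55.

55 pts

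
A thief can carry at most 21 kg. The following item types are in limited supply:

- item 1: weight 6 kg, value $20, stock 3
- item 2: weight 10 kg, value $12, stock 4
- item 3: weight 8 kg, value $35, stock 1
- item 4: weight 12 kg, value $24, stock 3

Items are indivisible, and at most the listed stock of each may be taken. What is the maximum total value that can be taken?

Top feasible selections:
- 2×item 1 + 1×item 3: weight 20, value 75
- 3×item 1: weight 18, value 60
Best: $75.

$75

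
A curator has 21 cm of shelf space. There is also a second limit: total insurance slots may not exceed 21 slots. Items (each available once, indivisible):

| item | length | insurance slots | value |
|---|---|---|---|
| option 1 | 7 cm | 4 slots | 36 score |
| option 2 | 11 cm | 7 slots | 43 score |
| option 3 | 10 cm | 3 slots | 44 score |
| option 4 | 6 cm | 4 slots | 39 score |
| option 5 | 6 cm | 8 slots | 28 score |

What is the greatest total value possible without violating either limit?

103 score

Feasible sets respecting both limits:
- option 1+option 4+option 5: length 19, insurance slots 16, value 103
- option 2+option 3: length 21, insurance slots 10, value 87
- option 3+option 4: length 16, insurance slots 7, value 83
Best: 103 score.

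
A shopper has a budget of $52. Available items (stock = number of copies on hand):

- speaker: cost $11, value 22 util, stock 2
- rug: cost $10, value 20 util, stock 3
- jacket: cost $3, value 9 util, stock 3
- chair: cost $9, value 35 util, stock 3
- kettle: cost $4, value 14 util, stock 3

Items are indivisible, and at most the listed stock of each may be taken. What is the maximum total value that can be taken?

176 util

Best selections within cost 52 and stock limits:
- 1×rug + 1×jacket + 3×chair + 3×kettle: cost 52, value 176
- 3×jacket + 3×chair + 3×kettle: cost 48, value 174
- 1×speaker + 2×jacket + 3×chair + 2×kettle: cost 52, value 173
- 1×rug + 2×jacket + 3×chair + 2×kettle: cost 51, value 171
Best: 176 util.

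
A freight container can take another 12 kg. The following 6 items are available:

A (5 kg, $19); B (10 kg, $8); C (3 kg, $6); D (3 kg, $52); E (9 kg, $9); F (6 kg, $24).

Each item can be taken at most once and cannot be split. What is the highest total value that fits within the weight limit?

$82

This is a 0/1 knapsack; check combinations near the capacity.
- C+D+F: weight 3+3+6=12, value 6+52+24=82
- A+C+D: weight 5+3+3=11, value 19+6+52=77
- D+F: weight 3+6=9, value 52+24=76
- A+D: weight 5+3=8, value 19+52=71
Best: $82.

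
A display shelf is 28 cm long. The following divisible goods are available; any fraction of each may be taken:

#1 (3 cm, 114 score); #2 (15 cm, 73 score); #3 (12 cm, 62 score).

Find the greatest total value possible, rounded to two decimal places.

239.27

Take in order of value per unit:
- #1 (114/3 per unit): all 3 → value 114, running total 114.00
- #3 (62/12 per unit): all 12 → value 62, running total 176.00
- #2 (73/15 per unit): 13 of 15 → value 13×73/15 = 63.2667, running total 239.27
Total 239.27.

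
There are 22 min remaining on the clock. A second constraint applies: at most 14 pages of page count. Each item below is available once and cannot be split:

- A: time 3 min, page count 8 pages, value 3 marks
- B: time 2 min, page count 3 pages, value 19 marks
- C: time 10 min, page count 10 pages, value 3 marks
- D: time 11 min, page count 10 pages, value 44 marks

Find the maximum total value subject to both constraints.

63 marks

Feasible sets respecting both limits:
- B+D: time 13, page count 13, value 63
- D: time 11, page count 10, value 44
- A+B: time 5, page count 11, value 22
Best: 63 marks.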